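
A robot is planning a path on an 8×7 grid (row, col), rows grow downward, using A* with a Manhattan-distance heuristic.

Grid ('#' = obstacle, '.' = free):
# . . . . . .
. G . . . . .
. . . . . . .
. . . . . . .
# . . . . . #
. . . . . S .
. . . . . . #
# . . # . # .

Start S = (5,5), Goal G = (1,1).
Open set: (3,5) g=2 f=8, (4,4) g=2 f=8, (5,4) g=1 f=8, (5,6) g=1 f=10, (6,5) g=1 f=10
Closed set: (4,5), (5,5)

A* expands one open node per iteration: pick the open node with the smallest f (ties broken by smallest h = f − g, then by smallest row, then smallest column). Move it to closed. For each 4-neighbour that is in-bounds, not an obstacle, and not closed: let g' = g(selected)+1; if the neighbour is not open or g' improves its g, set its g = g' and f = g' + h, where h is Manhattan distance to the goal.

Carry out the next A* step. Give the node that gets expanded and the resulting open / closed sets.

step 1: expand (3,5) (f=8, h=6) → closed; open now [(2,5) g=3 f=8, (3,4) g=3 f=8, (3,6) g=3 f=10, (4,4) g=2 f=8, (5,4) g=1 f=8, (5,6) g=1 f=10, (6,5) g=1 f=10]

expanded=(3,5); open=[(2,5) g=3 f=8, (3,4) g=3 f=8, (3,6) g=3 f=10, (4,4) g=2 f=8, (5,4) g=1 f=8, (5,6) g=1 f=10, (6,5) g=1 f=10]; closed=[(3,5), (4,5), (5,5)]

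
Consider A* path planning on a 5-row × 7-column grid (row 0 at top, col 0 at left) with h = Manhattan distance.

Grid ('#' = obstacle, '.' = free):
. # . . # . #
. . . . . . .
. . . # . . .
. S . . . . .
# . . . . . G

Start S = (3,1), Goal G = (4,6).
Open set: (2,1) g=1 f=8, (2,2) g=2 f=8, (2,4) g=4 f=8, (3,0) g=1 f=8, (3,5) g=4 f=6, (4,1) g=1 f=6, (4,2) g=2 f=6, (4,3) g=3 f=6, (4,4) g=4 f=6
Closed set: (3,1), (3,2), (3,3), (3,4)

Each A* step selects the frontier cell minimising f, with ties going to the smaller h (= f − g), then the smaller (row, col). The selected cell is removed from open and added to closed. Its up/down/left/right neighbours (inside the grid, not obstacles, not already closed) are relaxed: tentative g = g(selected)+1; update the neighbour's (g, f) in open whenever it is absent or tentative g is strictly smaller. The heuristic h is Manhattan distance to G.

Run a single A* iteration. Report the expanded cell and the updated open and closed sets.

step 1: expand (3,5) (f=6, h=2) → closed; open now [(2,1) g=1 f=8, (2,2) g=2 f=8, (2,4) g=4 f=8, (2,5) g=5 f=8, (3,0) g=1 f=8, (3,6) g=5 f=6, (4,1) g=1 f=6, (4,2) g=2 f=6, (4,3) g=3 f=6, (4,4) g=4 f=6, (4,5) g=5 f=6]

expanded=(3,5); open=[(2,1) g=1 f=8, (2,2) g=2 f=8, (2,4) g=4 f=8, (2,5) g=5 f=8, (3,0) g=1 f=8, (3,6) g=5 f=6, (4,1) g=1 f=6, (4,2) g=2 f=6, (4,3) g=3 f=6, (4,4) g=4 f=6, (4,5) g=5 f=6]; closed=[(3,1), (3,2), (3,3), (3,4), (3,5)]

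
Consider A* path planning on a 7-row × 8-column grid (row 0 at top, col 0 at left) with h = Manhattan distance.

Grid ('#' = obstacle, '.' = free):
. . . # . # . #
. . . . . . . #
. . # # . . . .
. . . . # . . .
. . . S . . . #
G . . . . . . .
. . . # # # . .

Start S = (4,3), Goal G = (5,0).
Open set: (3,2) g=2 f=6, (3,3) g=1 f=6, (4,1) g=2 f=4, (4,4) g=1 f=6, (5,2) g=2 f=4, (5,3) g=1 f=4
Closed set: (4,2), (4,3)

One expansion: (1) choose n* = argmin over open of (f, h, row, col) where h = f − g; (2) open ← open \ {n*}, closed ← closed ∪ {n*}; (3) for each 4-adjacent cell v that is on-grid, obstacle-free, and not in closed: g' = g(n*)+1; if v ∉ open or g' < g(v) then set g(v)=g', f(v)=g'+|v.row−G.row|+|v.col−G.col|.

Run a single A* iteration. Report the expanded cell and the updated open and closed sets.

step 1: expand (4,1) (f=4, h=2) → closed; open now [(3,1) g=3 f=6, (3,2) g=2 f=6, (3,3) g=1 f=6, (4,0) g=3 f=4, (4,4) g=1 f=6, (5,1) g=3 f=4, (5,2) g=2 f=4, (5,3) g=1 f=4]

expanded=(4,1); open=[(3,1) g=3 f=6, (3,2) g=2 f=6, (3,3) g=1 f=6, (4,0) g=3 f=4, (4,4) g=1 f=6, (5,1) g=3 f=4, (5,2) g=2 f=4, (5,3) g=1 f=4]; closed=[(4,1), (4,2), (4,3)]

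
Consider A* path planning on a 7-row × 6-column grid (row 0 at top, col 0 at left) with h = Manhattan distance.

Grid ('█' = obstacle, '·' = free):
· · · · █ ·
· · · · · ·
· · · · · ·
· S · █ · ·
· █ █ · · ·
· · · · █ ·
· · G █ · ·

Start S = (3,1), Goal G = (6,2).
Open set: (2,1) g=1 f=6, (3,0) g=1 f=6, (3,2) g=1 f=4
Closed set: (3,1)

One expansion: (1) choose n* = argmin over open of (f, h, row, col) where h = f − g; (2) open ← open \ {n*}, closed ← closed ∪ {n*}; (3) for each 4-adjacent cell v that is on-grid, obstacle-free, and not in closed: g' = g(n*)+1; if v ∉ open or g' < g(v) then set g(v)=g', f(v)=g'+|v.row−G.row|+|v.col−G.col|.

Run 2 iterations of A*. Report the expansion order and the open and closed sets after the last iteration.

step 1: expand (3,2) (f=4, h=3) → closed; open now [(2,1) g=1 f=6, (2,2) g=2 f=6, (3,0) g=1 f=6]
step 2: expand (2,2) (f=6, h=4) → closed; open now [(1,2) g=3 f=8, (2,1) g=1 f=6, (2,3) g=3 f=8, (3,0) g=1 f=6]

order=[(3,2) → (2,2)]; open=[(1,2) g=3 f=8, (2,1) g=1 f=6, (2,3) g=3 f=8, (3,0) g=1 f=6]; closed=[(2,2), (3,1), (3,2)]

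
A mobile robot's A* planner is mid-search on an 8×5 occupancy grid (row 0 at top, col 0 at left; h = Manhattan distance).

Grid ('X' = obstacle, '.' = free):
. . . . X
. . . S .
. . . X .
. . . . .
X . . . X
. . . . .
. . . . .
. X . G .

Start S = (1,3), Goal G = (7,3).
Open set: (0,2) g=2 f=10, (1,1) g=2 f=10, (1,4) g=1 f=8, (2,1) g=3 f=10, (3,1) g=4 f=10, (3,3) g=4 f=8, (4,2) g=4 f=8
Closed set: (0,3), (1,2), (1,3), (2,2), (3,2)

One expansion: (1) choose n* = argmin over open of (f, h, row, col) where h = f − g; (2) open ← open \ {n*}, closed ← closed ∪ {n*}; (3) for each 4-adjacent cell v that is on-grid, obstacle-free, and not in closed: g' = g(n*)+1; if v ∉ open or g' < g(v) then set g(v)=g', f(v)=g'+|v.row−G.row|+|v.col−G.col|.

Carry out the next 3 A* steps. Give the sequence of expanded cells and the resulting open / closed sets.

step 1: expand (3,3) (f=8, h=4) → closed; open now [(0,2) g=2 f=10, (1,1) g=2 f=10, (1,4) g=1 f=8, (2,1) g=3 f=10, (3,1) g=4 f=10, (3,4) g=5 f=10, (4,2) g=4 f=8, (4,3) g=5 f=8]
step 2: expand (4,3) (f=8, h=3) → closed; open now [(0,2) g=2 f=10, (1,1) g=2 f=10, (1,4) g=1 f=8, (2,1) g=3 f=10, (3,1) g=4 f=10, (3,4) g=5 f=10, (4,2) g=4 f=8, (5,3) g=6 f=8]
step 3: expand (5,3) (f=8, h=2) → closed; open now [(0,2) g=2 f=10, (1,1) g=2 f=10, (1,4) g=1 f=8, (2,1) g=3 f=10, (3,1) g=4 f=10, (3,4) g=5 f=10, (4,2) g=4 f=8, (5,2) g=7 f=10, (5,4) g=7 f=10, (6,3) g=7 f=8]

order=[(3,3) → (4,3) → (5,3)]; open=[(0,2) g=2 f=10, (1,1) g=2 f=10, (1,4) g=1 f=8, (2,1) g=3 f=10, (3,1) g=4 f=10, (3,4) g=5 f=10, (4,2) g=4 f=8, (5,2) g=7 f=10, (5,4) g=7 f=10, (6,3) g=7 f=8]; closed=[(0,3), (1,2), (1,3), (2,2), (3,2), (3,3), (4,3), (5,3)]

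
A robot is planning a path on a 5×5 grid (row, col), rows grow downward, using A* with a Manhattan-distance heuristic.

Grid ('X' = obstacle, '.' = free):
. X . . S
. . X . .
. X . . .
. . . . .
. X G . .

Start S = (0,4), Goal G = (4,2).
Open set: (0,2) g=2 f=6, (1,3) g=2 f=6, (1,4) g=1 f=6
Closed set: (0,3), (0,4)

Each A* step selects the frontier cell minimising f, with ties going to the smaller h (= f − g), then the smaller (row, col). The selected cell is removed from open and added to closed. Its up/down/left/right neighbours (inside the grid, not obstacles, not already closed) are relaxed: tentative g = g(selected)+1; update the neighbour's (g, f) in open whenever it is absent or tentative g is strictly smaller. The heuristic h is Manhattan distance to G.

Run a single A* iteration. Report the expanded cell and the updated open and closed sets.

step 1: expand (0,2) (f=6, h=4) → closed; open now [(1,3) g=2 f=6, (1,4) g=1 f=6]

expanded=(0,2); open=[(1,3) g=2 f=6, (1,4) g=1 f=6]; closed=[(0,2), (0,3), (0,4)]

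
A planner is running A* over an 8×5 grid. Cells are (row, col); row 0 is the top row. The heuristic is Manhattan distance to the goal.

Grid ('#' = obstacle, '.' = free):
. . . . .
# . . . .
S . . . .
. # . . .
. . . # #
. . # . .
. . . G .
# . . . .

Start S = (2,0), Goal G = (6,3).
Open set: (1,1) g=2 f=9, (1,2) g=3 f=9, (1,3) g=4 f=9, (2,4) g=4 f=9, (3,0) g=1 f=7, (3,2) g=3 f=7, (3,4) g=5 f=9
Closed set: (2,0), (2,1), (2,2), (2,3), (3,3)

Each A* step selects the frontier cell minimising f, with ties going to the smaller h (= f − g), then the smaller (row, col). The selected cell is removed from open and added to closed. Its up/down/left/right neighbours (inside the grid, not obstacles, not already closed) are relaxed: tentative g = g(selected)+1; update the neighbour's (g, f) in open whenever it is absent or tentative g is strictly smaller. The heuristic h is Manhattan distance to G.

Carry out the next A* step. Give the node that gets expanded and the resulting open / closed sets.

step 1: expand (3,2) (f=7, h=4) → closed; open now [(1,1) g=2 f=9, (1,2) g=3 f=9, (1,3) g=4 f=9, (2,4) g=4 f=9, (3,0) g=1 f=7, (3,4) g=5 f=9, (4,2) g=4 f=7]

expanded=(3,2); open=[(1,1) g=2 f=9, (1,2) g=3 f=9, (1,3) g=4 f=9, (2,4) g=4 f=9, (3,0) g=1 f=7, (3,4) g=5 f=9, (4,2) g=4 f=7]; closed=[(2,0), (2,1), (2,2), (2,3), (3,2), (3,3)]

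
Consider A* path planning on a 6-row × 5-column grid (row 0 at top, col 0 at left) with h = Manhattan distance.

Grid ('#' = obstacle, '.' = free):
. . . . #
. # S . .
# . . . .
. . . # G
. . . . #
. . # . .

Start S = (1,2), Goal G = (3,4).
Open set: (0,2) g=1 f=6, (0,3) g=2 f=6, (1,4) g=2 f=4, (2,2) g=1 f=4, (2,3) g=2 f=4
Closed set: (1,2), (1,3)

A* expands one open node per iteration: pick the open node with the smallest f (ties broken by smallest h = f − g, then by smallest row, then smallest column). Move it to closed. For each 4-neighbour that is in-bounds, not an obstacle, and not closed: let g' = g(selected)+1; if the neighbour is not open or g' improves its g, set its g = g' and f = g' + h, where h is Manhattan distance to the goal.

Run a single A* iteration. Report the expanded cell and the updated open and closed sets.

step 1: expand (1,4) (f=4, h=2) → closed; open now [(0,2) g=1 f=6, (0,3) g=2 f=6, (2,2) g=1 f=4, (2,3) g=2 f=4, (2,4) g=3 f=4]

expanded=(1,4); open=[(0,2) g=1 f=6, (0,3) g=2 f=6, (2,2) g=1 f=4, (2,3) g=2 f=4, (2,4) g=3 f=4]; closed=[(1,2), (1,3), (1,4)]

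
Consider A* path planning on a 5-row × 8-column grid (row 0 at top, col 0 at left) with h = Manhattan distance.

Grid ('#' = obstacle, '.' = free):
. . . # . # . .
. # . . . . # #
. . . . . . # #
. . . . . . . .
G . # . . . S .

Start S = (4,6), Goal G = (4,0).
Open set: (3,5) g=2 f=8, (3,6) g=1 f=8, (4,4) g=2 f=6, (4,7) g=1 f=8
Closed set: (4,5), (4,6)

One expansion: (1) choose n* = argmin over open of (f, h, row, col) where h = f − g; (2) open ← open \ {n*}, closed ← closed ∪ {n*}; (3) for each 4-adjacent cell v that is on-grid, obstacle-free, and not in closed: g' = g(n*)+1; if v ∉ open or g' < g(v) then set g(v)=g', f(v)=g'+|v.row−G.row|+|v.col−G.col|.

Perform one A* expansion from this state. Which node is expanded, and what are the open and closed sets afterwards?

step 1: expand (4,4) (f=6, h=4) → closed; open now [(3,4) g=3 f=8, (3,5) g=2 f=8, (3,6) g=1 f=8, (4,3) g=3 f=6, (4,7) g=1 f=8]

expanded=(4,4); open=[(3,4) g=3 f=8, (3,5) g=2 f=8, (3,6) g=1 f=8, (4,3) g=3 f=6, (4,7) g=1 f=8]; closed=[(4,4), (4,5), (4,6)]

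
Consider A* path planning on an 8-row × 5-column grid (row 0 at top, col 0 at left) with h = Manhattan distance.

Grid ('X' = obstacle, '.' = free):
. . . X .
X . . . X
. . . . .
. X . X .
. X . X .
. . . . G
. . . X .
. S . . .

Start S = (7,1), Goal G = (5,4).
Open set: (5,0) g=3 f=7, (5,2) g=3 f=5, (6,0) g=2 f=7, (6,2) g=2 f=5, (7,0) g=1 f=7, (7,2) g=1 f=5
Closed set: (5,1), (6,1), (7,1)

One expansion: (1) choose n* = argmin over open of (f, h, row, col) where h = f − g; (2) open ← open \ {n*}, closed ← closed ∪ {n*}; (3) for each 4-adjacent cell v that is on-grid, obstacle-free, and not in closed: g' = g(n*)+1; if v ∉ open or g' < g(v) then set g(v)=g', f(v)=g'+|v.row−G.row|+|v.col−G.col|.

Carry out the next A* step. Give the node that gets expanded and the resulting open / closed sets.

step 1: expand (5,2) (f=5, h=2) → closed; open now [(4,2) g=4 f=7, (5,0) g=3 f=7, (5,3) g=4 f=5, (6,0) g=2 f=7, (6,2) g=2 f=5, (7,0) g=1 f=7, (7,2) g=1 f=5]

expanded=(5,2); open=[(4,2) g=4 f=7, (5,0) g=3 f=7, (5,3) g=4 f=5, (6,0) g=2 f=7, (6,2) g=2 f=5, (7,0) g=1 f=7, (7,2) g=1 f=5]; closed=[(5,1), (5,2), (6,1), (7,1)]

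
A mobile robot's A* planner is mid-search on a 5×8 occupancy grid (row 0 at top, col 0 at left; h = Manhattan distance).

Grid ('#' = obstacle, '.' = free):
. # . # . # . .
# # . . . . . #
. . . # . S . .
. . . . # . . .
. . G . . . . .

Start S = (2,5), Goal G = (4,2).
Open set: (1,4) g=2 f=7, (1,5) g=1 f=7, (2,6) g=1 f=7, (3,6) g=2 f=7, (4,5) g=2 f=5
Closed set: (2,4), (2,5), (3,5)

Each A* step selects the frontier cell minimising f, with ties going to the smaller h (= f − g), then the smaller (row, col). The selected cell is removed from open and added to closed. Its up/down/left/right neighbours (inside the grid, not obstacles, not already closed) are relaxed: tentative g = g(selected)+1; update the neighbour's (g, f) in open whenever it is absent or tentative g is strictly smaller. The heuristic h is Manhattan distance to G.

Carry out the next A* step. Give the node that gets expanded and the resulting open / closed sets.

step 1: expand (4,5) (f=5, h=3) → closed; open now [(1,4) g=2 f=7, (1,5) g=1 f=7, (2,6) g=1 f=7, (3,6) g=2 f=7, (4,4) g=3 f=5, (4,6) g=3 f=7]

expanded=(4,5); open=[(1,4) g=2 f=7, (1,5) g=1 f=7, (2,6) g=1 f=7, (3,6) g=2 f=7, (4,4) g=3 f=5, (4,6) g=3 f=7]; closed=[(2,4), (2,5), (3,5), (4,5)]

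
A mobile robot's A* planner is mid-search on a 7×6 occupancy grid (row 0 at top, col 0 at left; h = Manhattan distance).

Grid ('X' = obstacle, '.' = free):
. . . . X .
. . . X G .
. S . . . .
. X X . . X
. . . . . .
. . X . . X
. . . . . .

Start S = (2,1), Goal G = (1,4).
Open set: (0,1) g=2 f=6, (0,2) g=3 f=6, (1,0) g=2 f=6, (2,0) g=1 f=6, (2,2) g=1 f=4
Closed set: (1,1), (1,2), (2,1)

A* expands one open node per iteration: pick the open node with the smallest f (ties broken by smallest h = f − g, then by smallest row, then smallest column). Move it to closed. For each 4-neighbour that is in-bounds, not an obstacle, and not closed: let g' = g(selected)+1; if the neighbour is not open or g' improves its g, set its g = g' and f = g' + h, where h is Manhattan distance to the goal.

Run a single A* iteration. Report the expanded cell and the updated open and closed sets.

expanded=(2,2); open=[(0,1) g=2 f=6, (0,2) g=3 f=6, (1,0) g=2 f=6, (2,0) g=1 f=6, (2,3) g=2 f=4]; closed=[(1,1), (1,2), (2,1), (2,2)]

step 1: expand (2,2) (f=4, h=3) → closed; open now [(0,1) g=2 f=6, (0,2) g=3 f=6, (1,0) g=2 f=6, (2,0) g=1 f=6, (2,3) g=2 f=4]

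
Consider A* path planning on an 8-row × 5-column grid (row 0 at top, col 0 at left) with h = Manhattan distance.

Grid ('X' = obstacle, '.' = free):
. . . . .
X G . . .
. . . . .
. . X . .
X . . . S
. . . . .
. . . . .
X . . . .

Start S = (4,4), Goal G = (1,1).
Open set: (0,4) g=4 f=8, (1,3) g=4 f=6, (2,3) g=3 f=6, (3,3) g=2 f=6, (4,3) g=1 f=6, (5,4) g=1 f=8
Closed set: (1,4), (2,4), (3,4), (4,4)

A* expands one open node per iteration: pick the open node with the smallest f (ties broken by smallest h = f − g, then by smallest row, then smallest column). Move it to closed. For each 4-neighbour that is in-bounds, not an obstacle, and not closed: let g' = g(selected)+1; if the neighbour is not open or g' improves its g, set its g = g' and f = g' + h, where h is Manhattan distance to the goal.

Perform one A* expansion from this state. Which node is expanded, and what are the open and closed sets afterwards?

expanded=(1,3); open=[(0,3) g=5 f=8, (0,4) g=4 f=8, (1,2) g=5 f=6, (2,3) g=3 f=6, (3,3) g=2 f=6, (4,3) g=1 f=6, (5,4) g=1 f=8]; closed=[(1,3), (1,4), (2,4), (3,4), (4,4)]

step 1: expand (1,3) (f=6, h=2) → closed; open now [(0,3) g=5 f=8, (0,4) g=4 f=8, (1,2) g=5 f=6, (2,3) g=3 f=6, (3,3) g=2 f=6, (4,3) g=1 f=6, (5,4) g=1 f=8]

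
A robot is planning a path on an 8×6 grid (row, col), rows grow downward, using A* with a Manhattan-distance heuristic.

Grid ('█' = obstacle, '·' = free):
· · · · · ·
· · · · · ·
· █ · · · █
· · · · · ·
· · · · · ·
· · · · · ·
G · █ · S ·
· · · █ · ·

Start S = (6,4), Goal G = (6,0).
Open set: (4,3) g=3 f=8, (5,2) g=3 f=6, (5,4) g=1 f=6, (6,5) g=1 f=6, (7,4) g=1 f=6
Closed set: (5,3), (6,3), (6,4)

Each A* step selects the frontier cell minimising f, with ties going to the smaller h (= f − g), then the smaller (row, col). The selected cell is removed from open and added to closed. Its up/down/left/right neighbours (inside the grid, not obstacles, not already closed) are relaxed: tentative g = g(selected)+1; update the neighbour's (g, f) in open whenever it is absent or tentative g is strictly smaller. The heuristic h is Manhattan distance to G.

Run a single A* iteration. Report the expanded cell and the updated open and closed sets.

expanded=(5,2); open=[(4,2) g=4 f=8, (4,3) g=3 f=8, (5,1) g=4 f=6, (5,4) g=1 f=6, (6,5) g=1 f=6, (7,4) g=1 f=6]; closed=[(5,2), (5,3), (6,3), (6,4)]

step 1: expand (5,2) (f=6, h=3) → closed; open now [(4,2) g=4 f=8, (4,3) g=3 f=8, (5,1) g=4 f=6, (5,4) g=1 f=6, (6,5) g=1 f=6, (7,4) g=1 f=6]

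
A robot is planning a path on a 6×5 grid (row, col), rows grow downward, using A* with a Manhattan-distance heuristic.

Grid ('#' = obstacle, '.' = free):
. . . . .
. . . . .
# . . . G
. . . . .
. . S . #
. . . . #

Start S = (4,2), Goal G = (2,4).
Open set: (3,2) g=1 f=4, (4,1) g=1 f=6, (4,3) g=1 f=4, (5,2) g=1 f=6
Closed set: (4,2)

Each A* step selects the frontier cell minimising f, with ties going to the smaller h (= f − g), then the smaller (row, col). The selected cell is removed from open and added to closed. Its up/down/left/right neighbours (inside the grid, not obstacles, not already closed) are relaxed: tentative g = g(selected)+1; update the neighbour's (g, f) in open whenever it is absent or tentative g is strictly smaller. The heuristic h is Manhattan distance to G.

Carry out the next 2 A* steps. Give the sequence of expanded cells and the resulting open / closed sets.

order=[(3,2) → (2,2)]; open=[(1,2) g=3 f=6, (2,1) g=3 f=6, (2,3) g=3 f=4, (3,1) g=2 f=6, (3,3) g=2 f=4, (4,1) g=1 f=6, (4,3) g=1 f=4, (5,2) g=1 f=6]; closed=[(2,2), (3,2), (4,2)]

step 1: expand (3,2) (f=4, h=3) → closed; open now [(2,2) g=2 f=4, (3,1) g=2 f=6, (3,3) g=2 f=4, (4,1) g=1 f=6, (4,3) g=1 f=4, (5,2) g=1 f=6]
step 2: expand (2,2) (f=4, h=2) → closed; open now [(1,2) g=3 f=6, (2,1) g=3 f=6, (2,3) g=3 f=4, (3,1) g=2 f=6, (3,3) g=2 f=4, (4,1) g=1 f=6, (4,3) g=1 f=4, (5,2) g=1 f=6]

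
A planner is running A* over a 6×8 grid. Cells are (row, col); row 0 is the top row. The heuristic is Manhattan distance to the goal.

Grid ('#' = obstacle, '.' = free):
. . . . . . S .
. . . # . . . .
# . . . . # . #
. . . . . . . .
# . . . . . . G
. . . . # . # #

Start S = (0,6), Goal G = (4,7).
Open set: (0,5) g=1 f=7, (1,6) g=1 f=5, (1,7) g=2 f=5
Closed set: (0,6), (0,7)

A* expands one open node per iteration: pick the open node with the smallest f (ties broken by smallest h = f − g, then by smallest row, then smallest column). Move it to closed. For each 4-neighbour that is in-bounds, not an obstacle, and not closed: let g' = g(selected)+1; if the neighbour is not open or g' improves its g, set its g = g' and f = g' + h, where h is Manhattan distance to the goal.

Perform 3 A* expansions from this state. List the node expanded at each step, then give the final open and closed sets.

order=[(1,7) → (1,6) → (2,6)]; open=[(0,5) g=1 f=7, (1,5) g=2 f=7, (3,6) g=3 f=5]; closed=[(0,6), (0,7), (1,6), (1,7), (2,6)]

step 1: expand (1,7) (f=5, h=3) → closed; open now [(0,5) g=1 f=7, (1,6) g=1 f=5]
step 2: expand (1,6) (f=5, h=4) → closed; open now [(0,5) g=1 f=7, (1,5) g=2 f=7, (2,6) g=2 f=5]
step 3: expand (2,6) (f=5, h=3) → closed; open now [(0,5) g=1 f=7, (1,5) g=2 f=7, (3,6) g=3 f=5]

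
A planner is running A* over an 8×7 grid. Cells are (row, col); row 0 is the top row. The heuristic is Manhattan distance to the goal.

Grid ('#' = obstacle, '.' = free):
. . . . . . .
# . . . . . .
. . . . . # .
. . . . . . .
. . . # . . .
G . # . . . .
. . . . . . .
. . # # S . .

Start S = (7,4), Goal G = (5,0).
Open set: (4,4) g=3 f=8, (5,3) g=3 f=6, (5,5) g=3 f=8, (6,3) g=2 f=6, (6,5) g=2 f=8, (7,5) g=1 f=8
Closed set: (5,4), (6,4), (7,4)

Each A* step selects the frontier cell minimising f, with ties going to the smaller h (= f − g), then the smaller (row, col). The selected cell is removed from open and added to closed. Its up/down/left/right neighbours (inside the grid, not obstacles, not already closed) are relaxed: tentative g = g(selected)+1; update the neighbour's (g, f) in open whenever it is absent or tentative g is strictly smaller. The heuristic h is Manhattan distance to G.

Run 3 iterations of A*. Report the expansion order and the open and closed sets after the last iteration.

step 1: expand (5,3) (f=6, h=3) → closed; open now [(4,4) g=3 f=8, (5,5) g=3 f=8, (6,3) g=2 f=6, (6,5) g=2 f=8, (7,5) g=1 f=8]
step 2: expand (6,3) (f=6, h=4) → closed; open now [(4,4) g=3 f=8, (5,5) g=3 f=8, (6,2) g=3 f=6, (6,5) g=2 f=8, (7,5) g=1 f=8]
step 3: expand (6,2) (f=6, h=3) → closed; open now [(4,4) g=3 f=8, (5,5) g=3 f=8, (6,1) g=4 f=6, (6,5) g=2 f=8, (7,5) g=1 f=8]

order=[(5,3) → (6,3) → (6,2)]; open=[(4,4) g=3 f=8, (5,5) g=3 f=8, (6,1) g=4 f=6, (6,5) g=2 f=8, (7,5) g=1 f=8]; closed=[(5,3), (5,4), (6,2), (6,3), (6,4), (7,4)]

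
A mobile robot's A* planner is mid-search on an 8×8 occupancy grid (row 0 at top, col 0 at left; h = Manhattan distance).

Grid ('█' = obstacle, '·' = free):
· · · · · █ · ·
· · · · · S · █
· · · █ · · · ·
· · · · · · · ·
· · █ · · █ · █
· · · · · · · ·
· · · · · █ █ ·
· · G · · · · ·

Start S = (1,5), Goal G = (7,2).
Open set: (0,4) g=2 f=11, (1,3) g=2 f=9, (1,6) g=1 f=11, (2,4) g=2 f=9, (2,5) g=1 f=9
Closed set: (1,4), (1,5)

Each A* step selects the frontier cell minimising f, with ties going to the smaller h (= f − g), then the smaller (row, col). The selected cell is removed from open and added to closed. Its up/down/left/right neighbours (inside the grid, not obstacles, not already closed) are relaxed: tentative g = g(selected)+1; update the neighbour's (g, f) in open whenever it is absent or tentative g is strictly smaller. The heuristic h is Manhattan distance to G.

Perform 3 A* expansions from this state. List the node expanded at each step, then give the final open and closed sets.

step 1: expand (1,3) (f=9, h=7) → closed; open now [(0,3) g=3 f=11, (0,4) g=2 f=11, (1,2) g=3 f=9, (1,6) g=1 f=11, (2,4) g=2 f=9, (2,5) g=1 f=9]
step 2: expand (1,2) (f=9, h=6) → closed; open now [(0,2) g=4 f=11, (0,3) g=3 f=11, (0,4) g=2 f=11, (1,1) g=4 f=11, (1,6) g=1 f=11, (2,2) g=4 f=9, (2,4) g=2 f=9, (2,5) g=1 f=9]
step 3: expand (2,2) (f=9, h=5) → closed; open now [(0,2) g=4 f=11, (0,3) g=3 f=11, (0,4) g=2 f=11, (1,1) g=4 f=11, (1,6) g=1 f=11, (2,1) g=5 f=11, (2,4) g=2 f=9, (2,5) g=1 f=9, (3,2) g=5 f=9]

order=[(1,3) → (1,2) → (2,2)]; open=[(0,2) g=4 f=11, (0,3) g=3 f=11, (0,4) g=2 f=11, (1,1) g=4 f=11, (1,6) g=1 f=11, (2,1) g=5 f=11, (2,4) g=2 f=9, (2,5) g=1 f=9, (3,2) g=5 f=9]; closed=[(1,2), (1,3), (1,4), (1,5), (2,2)]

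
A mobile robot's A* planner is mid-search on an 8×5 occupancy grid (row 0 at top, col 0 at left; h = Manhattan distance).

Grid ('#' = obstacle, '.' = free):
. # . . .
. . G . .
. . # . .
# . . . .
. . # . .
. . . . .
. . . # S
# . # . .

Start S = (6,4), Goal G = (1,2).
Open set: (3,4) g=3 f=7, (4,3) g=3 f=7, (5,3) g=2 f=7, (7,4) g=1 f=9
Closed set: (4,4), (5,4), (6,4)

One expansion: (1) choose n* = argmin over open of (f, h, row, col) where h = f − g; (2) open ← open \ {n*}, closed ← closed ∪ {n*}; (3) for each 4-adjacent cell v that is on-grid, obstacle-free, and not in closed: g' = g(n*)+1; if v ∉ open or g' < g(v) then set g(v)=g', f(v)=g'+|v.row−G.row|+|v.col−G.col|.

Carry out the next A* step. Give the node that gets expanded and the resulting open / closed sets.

step 1: expand (3,4) (f=7, h=4) → closed; open now [(2,4) g=4 f=7, (3,3) g=4 f=7, (4,3) g=3 f=7, (5,3) g=2 f=7, (7,4) g=1 f=9]

expanded=(3,4); open=[(2,4) g=4 f=7, (3,3) g=4 f=7, (4,3) g=3 f=7, (5,3) g=2 f=7, (7,4) g=1 f=9]; closed=[(3,4), (4,4), (5,4), (6,4)]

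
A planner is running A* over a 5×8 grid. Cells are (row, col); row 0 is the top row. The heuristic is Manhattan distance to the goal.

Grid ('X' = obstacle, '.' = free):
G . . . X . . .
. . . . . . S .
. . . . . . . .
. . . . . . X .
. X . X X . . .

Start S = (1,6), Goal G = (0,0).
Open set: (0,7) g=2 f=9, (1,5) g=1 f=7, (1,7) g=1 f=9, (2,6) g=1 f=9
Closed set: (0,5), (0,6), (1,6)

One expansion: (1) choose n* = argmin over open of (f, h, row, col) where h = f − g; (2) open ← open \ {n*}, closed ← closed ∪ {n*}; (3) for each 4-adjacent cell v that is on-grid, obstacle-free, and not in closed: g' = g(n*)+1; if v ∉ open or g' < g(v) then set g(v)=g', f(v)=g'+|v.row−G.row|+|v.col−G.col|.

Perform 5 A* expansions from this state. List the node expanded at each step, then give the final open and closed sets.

order=[(1,5) → (1,4) → (1,3) → (0,3) → (0,2)]; open=[(0,1) g=6 f=7, (0,7) g=2 f=9, (1,2) g=4 f=7, (1,7) g=1 f=9, (2,3) g=4 f=9, (2,4) g=3 f=9, (2,5) g=2 f=9, (2,6) g=1 f=9]; closed=[(0,2), (0,3), (0,5), (0,6), (1,3), (1,4), (1,5), (1,6)]

step 1: expand (1,5) (f=7, h=6) → closed; open now [(0,7) g=2 f=9, (1,4) g=2 f=7, (1,7) g=1 f=9, (2,5) g=2 f=9, (2,6) g=1 f=9]
step 2: expand (1,4) (f=7, h=5) → closed; open now [(0,7) g=2 f=9, (1,3) g=3 f=7, (1,7) g=1 f=9, (2,4) g=3 f=9, (2,5) g=2 f=9, (2,6) g=1 f=9]
step 3: expand (1,3) (f=7, h=4) → closed; open now [(0,3) g=4 f=7, (0,7) g=2 f=9, (1,2) g=4 f=7, (1,7) g=1 f=9, (2,3) g=4 f=9, (2,4) g=3 f=9, (2,5) g=2 f=9, (2,6) g=1 f=9]
step 4: expand (0,3) (f=7, h=3) → closed; open now [(0,2) g=5 f=7, (0,7) g=2 f=9, (1,2) g=4 f=7, (1,7) g=1 f=9, (2,3) g=4 f=9, (2,4) g=3 f=9, (2,5) g=2 f=9, (2,6) g=1 f=9]
step 5: expand (0,2) (f=7, h=2) → closed; open now [(0,1) g=6 f=7, (0,7) g=2 f=9, (1,2) g=4 f=7, (1,7) g=1 f=9, (2,3) g=4 f=9, (2,4) g=3 f=9, (2,5) g=2 f=9, (2,6) g=1 f=9]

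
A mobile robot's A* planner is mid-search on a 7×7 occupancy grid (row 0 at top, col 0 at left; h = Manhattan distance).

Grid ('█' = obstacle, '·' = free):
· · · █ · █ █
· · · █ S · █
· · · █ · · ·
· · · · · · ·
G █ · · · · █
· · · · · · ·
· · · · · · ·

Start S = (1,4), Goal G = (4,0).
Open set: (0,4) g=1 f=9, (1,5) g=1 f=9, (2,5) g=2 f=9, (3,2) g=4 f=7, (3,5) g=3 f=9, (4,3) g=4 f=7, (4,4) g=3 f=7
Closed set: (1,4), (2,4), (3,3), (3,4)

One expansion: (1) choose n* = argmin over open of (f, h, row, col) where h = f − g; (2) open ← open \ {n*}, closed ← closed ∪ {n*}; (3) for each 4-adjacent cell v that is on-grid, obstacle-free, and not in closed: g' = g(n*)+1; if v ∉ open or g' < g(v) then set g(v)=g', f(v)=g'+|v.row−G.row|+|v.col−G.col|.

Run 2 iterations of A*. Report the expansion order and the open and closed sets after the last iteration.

step 1: expand (3,2) (f=7, h=3) → closed; open now [(0,4) g=1 f=9, (1,5) g=1 f=9, (2,2) g=5 f=9, (2,5) g=2 f=9, (3,1) g=5 f=7, (3,5) g=3 f=9, (4,2) g=5 f=7, (4,3) g=4 f=7, (4,4) g=3 f=7]
step 2: expand (3,1) (f=7, h=2) → closed; open now [(0,4) g=1 f=9, (1,5) g=1 f=9, (2,1) g=6 f=9, (2,2) g=5 f=9, (2,5) g=2 f=9, (3,0) g=6 f=7, (3,5) g=3 f=9, (4,2) g=5 f=7, (4,3) g=4 f=7, (4,4) g=3 f=7]

order=[(3,2) → (3,1)]; open=[(0,4) g=1 f=9, (1,5) g=1 f=9, (2,1) g=6 f=9, (2,2) g=5 f=9, (2,5) g=2 f=9, (3,0) g=6 f=7, (3,5) g=3 f=9, (4,2) g=5 f=7, (4,3) g=4 f=7, (4,4) g=3 f=7]; closed=[(1,4), (2,4), (3,1), (3,2), (3,3), (3,4)]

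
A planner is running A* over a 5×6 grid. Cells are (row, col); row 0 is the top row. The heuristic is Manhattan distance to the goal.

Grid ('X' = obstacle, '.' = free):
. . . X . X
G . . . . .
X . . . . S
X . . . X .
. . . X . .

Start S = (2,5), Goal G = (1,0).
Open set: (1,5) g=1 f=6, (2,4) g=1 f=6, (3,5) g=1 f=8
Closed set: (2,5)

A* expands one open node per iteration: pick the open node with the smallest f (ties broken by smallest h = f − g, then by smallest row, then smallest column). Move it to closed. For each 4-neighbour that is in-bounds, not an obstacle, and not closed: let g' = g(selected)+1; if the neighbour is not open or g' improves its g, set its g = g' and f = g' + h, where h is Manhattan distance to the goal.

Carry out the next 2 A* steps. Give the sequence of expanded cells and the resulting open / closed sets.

step 1: expand (1,5) (f=6, h=5) → closed; open now [(1,4) g=2 f=6, (2,4) g=1 f=6, (3,5) g=1 f=8]
step 2: expand (1,4) (f=6, h=4) → closed; open now [(0,4) g=3 f=8, (1,3) g=3 f=6, (2,4) g=1 f=6, (3,5) g=1 f=8]

order=[(1,5) → (1,4)]; open=[(0,4) g=3 f=8, (1,3) g=3 f=6, (2,4) g=1 f=6, (3,5) g=1 f=8]; closed=[(1,4), (1,5), (2,5)]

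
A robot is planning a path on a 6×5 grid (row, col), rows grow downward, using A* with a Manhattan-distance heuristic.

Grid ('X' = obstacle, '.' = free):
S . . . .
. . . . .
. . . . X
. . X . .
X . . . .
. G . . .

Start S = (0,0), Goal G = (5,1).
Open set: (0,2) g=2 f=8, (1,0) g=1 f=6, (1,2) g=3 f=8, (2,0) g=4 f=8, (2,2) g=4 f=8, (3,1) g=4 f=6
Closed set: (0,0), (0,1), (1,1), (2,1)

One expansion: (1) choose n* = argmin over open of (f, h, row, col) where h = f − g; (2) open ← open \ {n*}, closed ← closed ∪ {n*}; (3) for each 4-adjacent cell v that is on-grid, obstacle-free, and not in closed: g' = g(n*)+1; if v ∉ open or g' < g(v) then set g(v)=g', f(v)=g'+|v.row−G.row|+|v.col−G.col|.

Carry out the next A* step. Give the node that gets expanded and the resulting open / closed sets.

expanded=(3,1); open=[(0,2) g=2 f=8, (1,0) g=1 f=6, (1,2) g=3 f=8, (2,0) g=4 f=8, (2,2) g=4 f=8, (3,0) g=5 f=8, (4,1) g=5 f=6]; closed=[(0,0), (0,1), (1,1), (2,1), (3,1)]

step 1: expand (3,1) (f=6, h=2) → closed; open now [(0,2) g=2 f=8, (1,0) g=1 f=6, (1,2) g=3 f=8, (2,0) g=4 f=8, (2,2) g=4 f=8, (3,0) g=5 f=8, (4,1) g=5 f=6]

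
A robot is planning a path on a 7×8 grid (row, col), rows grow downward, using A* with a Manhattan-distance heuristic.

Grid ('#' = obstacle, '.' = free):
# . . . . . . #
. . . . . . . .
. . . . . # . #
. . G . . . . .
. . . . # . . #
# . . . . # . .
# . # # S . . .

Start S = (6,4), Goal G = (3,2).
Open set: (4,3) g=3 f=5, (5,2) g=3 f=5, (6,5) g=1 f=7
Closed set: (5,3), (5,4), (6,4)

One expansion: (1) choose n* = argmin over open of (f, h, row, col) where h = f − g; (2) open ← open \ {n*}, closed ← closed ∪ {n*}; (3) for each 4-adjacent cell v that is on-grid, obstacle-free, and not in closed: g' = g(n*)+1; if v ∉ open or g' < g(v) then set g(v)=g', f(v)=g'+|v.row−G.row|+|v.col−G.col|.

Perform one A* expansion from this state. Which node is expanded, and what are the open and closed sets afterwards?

step 1: expand (4,3) (f=5, h=2) → closed; open now [(3,3) g=4 f=5, (4,2) g=4 f=5, (5,2) g=3 f=5, (6,5) g=1 f=7]

expanded=(4,3); open=[(3,3) g=4 f=5, (4,2) g=4 f=5, (5,2) g=3 f=5, (6,5) g=1 f=7]; closed=[(4,3), (5,3), (5,4), (6,4)]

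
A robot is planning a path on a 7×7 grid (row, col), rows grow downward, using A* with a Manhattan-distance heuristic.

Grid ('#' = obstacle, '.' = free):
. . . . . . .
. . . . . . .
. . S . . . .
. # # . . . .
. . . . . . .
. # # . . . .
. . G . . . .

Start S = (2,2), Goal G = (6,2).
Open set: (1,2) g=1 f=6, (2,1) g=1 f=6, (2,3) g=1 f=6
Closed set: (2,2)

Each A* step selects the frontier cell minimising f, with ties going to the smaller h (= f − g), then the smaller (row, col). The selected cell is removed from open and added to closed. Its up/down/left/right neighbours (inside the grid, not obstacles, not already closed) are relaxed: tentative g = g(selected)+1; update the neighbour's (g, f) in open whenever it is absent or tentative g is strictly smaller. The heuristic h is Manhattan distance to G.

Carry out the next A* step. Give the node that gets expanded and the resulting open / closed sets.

expanded=(1,2); open=[(0,2) g=2 f=8, (1,1) g=2 f=8, (1,3) g=2 f=8, (2,1) g=1 f=6, (2,3) g=1 f=6]; closed=[(1,2), (2,2)]

step 1: expand (1,2) (f=6, h=5) → closed; open now [(0,2) g=2 f=8, (1,1) g=2 f=8, (1,3) g=2 f=8, (2,1) g=1 f=6, (2,3) g=1 f=6]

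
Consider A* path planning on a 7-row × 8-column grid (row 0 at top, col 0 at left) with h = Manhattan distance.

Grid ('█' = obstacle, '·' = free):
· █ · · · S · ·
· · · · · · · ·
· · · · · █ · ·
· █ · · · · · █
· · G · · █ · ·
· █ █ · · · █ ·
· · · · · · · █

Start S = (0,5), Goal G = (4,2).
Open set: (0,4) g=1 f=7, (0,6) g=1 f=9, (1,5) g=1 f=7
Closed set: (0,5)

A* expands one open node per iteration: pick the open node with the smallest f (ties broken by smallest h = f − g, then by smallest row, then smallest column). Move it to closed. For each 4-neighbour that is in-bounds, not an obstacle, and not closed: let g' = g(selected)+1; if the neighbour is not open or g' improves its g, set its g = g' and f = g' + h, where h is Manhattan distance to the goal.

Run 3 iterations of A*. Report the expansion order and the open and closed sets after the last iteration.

order=[(0,4) → (0,3) → (0,2)]; open=[(0,6) g=1 f=9, (1,2) g=4 f=7, (1,3) g=3 f=7, (1,4) g=2 f=7, (1,5) g=1 f=7]; closed=[(0,2), (0,3), (0,4), (0,5)]

step 1: expand (0,4) (f=7, h=6) → closed; open now [(0,3) g=2 f=7, (0,6) g=1 f=9, (1,4) g=2 f=7, (1,5) g=1 f=7]
step 2: expand (0,3) (f=7, h=5) → closed; open now [(0,2) g=3 f=7, (0,6) g=1 f=9, (1,3) g=3 f=7, (1,4) g=2 f=7, (1,5) g=1 f=7]
step 3: expand (0,2) (f=7, h=4) → closed; open now [(0,6) g=1 f=9, (1,2) g=4 f=7, (1,3) g=3 f=7, (1,4) g=2 f=7, (1,5) g=1 f=7]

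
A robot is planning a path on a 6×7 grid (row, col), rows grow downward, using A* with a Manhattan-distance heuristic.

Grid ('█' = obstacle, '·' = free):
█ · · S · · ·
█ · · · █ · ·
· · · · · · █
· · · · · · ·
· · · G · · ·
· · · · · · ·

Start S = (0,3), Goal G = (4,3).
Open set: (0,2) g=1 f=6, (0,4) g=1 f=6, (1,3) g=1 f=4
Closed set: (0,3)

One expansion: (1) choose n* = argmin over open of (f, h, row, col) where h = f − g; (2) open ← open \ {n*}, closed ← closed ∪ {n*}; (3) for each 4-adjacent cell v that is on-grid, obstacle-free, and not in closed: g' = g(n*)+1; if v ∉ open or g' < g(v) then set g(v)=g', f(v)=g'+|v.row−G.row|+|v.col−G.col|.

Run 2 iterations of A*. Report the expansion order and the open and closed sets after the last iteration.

order=[(1,3) → (2,3)]; open=[(0,2) g=1 f=6, (0,4) g=1 f=6, (1,2) g=2 f=6, (2,2) g=3 f=6, (2,4) g=3 f=6, (3,3) g=3 f=4]; closed=[(0,3), (1,3), (2,3)]

step 1: expand (1,3) (f=4, h=3) → closed; open now [(0,2) g=1 f=6, (0,4) g=1 f=6, (1,2) g=2 f=6, (2,3) g=2 f=4]
step 2: expand (2,3) (f=4, h=2) → closed; open now [(0,2) g=1 f=6, (0,4) g=1 f=6, (1,2) g=2 f=6, (2,2) g=3 f=6, (2,4) g=3 f=6, (3,3) g=3 f=4]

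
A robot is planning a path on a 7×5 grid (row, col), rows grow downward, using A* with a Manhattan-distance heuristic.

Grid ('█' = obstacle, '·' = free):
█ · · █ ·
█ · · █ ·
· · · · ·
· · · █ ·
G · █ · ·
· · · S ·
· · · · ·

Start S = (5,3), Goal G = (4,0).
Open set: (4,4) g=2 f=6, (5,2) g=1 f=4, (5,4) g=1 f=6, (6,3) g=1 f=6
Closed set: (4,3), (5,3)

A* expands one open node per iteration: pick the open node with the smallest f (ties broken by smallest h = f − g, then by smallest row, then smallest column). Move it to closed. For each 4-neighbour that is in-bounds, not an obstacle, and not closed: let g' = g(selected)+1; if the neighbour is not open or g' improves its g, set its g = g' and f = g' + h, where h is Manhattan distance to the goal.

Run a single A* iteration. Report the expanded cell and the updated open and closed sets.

expanded=(5,2); open=[(4,4) g=2 f=6, (5,1) g=2 f=4, (5,4) g=1 f=6, (6,2) g=2 f=6, (6,3) g=1 f=6]; closed=[(4,3), (5,2), (5,3)]

step 1: expand (5,2) (f=4, h=3) → closed; open now [(4,4) g=2 f=6, (5,1) g=2 f=4, (5,4) g=1 f=6, (6,2) g=2 f=6, (6,3) g=1 f=6]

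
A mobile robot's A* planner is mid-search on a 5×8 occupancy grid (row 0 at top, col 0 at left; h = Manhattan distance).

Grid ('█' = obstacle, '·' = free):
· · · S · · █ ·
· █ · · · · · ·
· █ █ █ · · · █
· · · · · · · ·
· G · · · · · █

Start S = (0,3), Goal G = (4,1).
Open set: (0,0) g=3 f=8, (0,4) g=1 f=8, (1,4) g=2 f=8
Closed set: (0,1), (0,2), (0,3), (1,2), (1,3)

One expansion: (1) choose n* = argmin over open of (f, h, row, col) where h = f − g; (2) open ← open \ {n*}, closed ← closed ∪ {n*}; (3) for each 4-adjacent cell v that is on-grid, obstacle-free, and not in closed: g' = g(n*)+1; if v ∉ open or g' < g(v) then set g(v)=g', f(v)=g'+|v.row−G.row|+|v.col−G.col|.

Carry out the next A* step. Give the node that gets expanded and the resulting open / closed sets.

expanded=(0,0); open=[(0,4) g=1 f=8, (1,0) g=4 f=8, (1,4) g=2 f=8]; closed=[(0,0), (0,1), (0,2), (0,3), (1,2), (1,3)]

step 1: expand (0,0) (f=8, h=5) → closed; open now [(0,4) g=1 f=8, (1,0) g=4 f=8, (1,4) g=2 f=8]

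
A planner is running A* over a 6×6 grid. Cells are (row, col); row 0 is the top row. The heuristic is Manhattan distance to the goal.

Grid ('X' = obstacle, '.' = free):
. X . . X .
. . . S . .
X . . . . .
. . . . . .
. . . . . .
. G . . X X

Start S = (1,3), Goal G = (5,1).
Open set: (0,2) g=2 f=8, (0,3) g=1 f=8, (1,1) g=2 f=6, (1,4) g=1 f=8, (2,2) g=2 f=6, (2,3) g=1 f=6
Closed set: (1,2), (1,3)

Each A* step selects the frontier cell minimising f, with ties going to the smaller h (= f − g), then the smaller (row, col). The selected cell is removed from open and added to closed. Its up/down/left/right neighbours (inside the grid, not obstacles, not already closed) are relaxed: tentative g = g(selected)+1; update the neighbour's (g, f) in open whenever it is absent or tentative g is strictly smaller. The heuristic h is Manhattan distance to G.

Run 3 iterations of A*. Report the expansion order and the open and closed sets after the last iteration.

step 1: expand (1,1) (f=6, h=4) → closed; open now [(0,2) g=2 f=8, (0,3) g=1 f=8, (1,0) g=3 f=8, (1,4) g=1 f=8, (2,1) g=3 f=6, (2,2) g=2 f=6, (2,3) g=1 f=6]
step 2: expand (2,1) (f=6, h=3) → closed; open now [(0,2) g=2 f=8, (0,3) g=1 f=8, (1,0) g=3 f=8, (1,4) g=1 f=8, (2,2) g=2 f=6, (2,3) g=1 f=6, (3,1) g=4 f=6]
step 3: expand (3,1) (f=6, h=2) → closed; open now [(0,2) g=2 f=8, (0,3) g=1 f=8, (1,0) g=3 f=8, (1,4) g=1 f=8, (2,2) g=2 f=6, (2,3) g=1 f=6, (3,0) g=5 f=8, (3,2) g=5 f=8, (4,1) g=5 f=6]

order=[(1,1) → (2,1) → (3,1)]; open=[(0,2) g=2 f=8, (0,3) g=1 f=8, (1,0) g=3 f=8, (1,4) g=1 f=8, (2,2) g=2 f=6, (2,3) g=1 f=6, (3,0) g=5 f=8, (3,2) g=5 f=8, (4,1) g=5 f=6]; closed=[(1,1), (1,2), (1,3), (2,1), (3,1)]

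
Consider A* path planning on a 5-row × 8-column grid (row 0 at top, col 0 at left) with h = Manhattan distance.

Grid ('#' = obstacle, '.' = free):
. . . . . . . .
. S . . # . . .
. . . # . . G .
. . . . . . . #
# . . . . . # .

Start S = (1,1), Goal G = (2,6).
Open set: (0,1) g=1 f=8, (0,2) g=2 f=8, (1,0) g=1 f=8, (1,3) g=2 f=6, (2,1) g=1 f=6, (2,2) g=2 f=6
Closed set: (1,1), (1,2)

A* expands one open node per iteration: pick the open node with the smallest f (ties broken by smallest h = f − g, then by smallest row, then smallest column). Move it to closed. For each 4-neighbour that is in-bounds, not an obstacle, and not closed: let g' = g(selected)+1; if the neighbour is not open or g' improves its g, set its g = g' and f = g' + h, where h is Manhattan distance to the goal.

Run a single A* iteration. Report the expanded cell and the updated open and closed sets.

step 1: expand (1,3) (f=6, h=4) → closed; open now [(0,1) g=1 f=8, (0,2) g=2 f=8, (0,3) g=3 f=8, (1,0) g=1 f=8, (2,1) g=1 f=6, (2,2) g=2 f=6]

expanded=(1,3); open=[(0,1) g=1 f=8, (0,2) g=2 f=8, (0,3) g=3 f=8, (1,0) g=1 f=8, (2,1) g=1 f=6, (2,2) g=2 f=6]; closed=[(1,1), (1,2), (1,3)]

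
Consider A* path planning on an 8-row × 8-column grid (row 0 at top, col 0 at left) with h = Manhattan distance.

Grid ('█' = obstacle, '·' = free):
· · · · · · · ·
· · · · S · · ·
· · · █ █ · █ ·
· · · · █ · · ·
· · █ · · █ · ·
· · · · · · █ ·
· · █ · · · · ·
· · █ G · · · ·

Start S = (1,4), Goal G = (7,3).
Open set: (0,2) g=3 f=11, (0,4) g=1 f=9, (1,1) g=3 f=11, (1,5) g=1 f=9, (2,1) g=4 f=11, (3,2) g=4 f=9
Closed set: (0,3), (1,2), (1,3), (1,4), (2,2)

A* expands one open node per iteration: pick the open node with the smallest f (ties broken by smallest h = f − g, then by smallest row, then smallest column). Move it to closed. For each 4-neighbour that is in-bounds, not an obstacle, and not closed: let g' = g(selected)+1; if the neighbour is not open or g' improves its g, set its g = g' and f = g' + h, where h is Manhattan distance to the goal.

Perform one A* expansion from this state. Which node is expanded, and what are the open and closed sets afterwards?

expanded=(3,2); open=[(0,2) g=3 f=11, (0,4) g=1 f=9, (1,1) g=3 f=11, (1,5) g=1 f=9, (2,1) g=4 f=11, (3,1) g=5 f=11, (3,3) g=5 f=9]; closed=[(0,3), (1,2), (1,3), (1,4), (2,2), (3,2)]

step 1: expand (3,2) (f=9, h=5) → closed; open now [(0,2) g=3 f=11, (0,4) g=1 f=9, (1,1) g=3 f=11, (1,5) g=1 f=9, (2,1) g=4 f=11, (3,1) g=5 f=11, (3,3) g=5 f=9]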